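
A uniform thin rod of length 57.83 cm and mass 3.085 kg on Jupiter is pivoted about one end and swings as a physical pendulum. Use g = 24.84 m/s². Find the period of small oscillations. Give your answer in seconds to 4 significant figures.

For a physical pendulum T = 2π√(I/(mgd)), with d = 0.28915 m from pivot to centre of mass.
I_cm = mL²/12 = 3.085 × 0.5783²/12 = 0.085977 kg·m²; I = I_cm + md² = 0.085977 + 3.085 × 0.28915² = 0.34391 kg·m².
T = 2π√(0.34391/(3.085 × 24.84 × 0.28915)) = 0.7828 s.

0.7828 s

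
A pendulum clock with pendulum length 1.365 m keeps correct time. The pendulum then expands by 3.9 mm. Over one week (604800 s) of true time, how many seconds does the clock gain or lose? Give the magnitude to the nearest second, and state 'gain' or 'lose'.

T ∝ √L, so T'/T = √(1.36890/1.365) = 1.00143.
In 604800 s of true time the clock registers 604800/1.00143 = 603937.8 s, so it loses 862 s.

lose 862 s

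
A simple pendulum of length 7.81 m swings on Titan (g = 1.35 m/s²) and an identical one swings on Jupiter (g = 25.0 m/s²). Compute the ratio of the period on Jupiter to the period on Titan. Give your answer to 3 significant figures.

0.232

T ∝ 1/√g, so T₂/T₁ = √(g₁/g₂) = √(1.35/25.0) = 0.232.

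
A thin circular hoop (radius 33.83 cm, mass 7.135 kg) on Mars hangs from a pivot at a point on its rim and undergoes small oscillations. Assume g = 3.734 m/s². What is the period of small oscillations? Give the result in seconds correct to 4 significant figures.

2.675 s

I_cm = mr² = 0.81658 kg·m². The pivot is at distance d = 0.3383 m from the centre of mass.
By the parallel-axis theorem, I = I_cm + md² = 0.81658 + 0.81658 = 1.6332 kg·m².
T = 2π√(I/(mgd)) = 2π√(1.6332/(7.135 × 3.734 × 0.3383)) = 2.675 s.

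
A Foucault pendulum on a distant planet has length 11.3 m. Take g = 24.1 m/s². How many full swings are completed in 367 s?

85

T = 2π√(L/g) = 2π√(11.3/24.1) = 4.302 s.
Number of complete oscillations = ⌊367/4.302⌋ = ⌊85.30⌋ = 85.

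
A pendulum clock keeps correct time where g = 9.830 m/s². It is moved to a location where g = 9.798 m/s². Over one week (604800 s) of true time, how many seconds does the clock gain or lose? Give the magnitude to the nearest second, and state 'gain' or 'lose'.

lose 985 s

The clock's period scales as T ∝ 1/√g, so T'/T = √(9.830/9.798) = 1.00163.
In 604800 s of true time the clock registers 604800/1.00163 = 603814.8 s, so it loses 985 s.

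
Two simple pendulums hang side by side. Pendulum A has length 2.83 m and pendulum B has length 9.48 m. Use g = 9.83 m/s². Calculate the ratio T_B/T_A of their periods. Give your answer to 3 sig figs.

1.83

T ∝ √L, so T_B/T_A = √(L_B/L_A) = √(9.48/2.83) = 1.83.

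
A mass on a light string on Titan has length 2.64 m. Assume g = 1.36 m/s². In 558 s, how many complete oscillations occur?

T = 2π√(L/g) = 2π√(2.64/1.36) = 8.754 s.
Number of complete oscillations = ⌊558/8.754⌋ = ⌊63.74⌋ = 63.

63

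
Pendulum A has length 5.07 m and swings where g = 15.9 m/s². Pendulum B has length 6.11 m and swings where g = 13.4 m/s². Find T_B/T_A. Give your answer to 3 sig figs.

T = 2π√(L/g), so T_B/T_A = √((L_B/g_B)/(L_A/g_A)) = √((6.11/13.4)/(5.07/15.9)) = 1.20.

1.20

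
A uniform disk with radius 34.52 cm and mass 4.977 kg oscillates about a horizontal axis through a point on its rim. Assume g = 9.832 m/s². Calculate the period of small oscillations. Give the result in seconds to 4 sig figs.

1.442 s

I_cm = ½mr² = 0.29654 kg·m². The pivot is at distance d = 0.3452 m from the centre of mass.
By the parallel-axis theorem, I = I_cm + md² = 0.29654 + 0.59307 = 0.88961 kg·m².
T = 2π√(I/(mgd)) = 2π√(0.88961/(4.977 × 9.832 × 0.3452)) = 1.442 s.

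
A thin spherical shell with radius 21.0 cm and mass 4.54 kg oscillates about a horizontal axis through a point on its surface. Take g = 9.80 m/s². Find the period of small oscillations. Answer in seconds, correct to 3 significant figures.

I_cm = (2/3)mr² = 0.1335 kg·m². The pivot is at distance d = 0.210 m from the centre of mass.
By the parallel-axis theorem, I = I_cm + md² = 0.1335 + 0.2002 = 0.3337 kg·m².
T = 2π√(I/(mgd)) = 2π√(0.3337/(4.54 × 9.80 × 0.210)) = 1.19 s.

1.19 s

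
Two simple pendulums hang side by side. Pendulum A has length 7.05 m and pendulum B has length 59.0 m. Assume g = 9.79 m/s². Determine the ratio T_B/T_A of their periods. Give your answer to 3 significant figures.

T ∝ √L, so T_B/T_A = √(L_B/L_A) = √(59.0/7.05) = 2.89.

2.89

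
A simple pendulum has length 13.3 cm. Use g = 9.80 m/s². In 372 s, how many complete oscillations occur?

T = 2π√(L/g) = 2π√(0.133/9.80) = 0.7320 s.
Number of complete oscillations = ⌊372/0.7320⌋ = ⌊508.2⌋ = 508.

508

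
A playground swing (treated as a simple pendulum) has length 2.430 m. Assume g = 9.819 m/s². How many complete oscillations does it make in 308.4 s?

T = 2π√(L/g) = 2π√(2.430/9.819) = 3.1257 s.
Number of complete oscillations = ⌊308.4/3.1257⌋ = ⌊98.665⌋ = 98.

98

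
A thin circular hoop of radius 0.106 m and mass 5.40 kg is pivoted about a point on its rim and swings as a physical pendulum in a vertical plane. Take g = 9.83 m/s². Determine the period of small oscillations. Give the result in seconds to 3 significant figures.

0.923 s

I_cm = mr² = 0.06067 kg·m². The pivot is at distance d = 0.106 m from the centre of mass.
By the parallel-axis theorem, I = I_cm + md² = 0.06067 + 0.06067 = 0.1213 kg·m².
T = 2π√(I/(mgd)) = 2π√(0.1213/(5.40 × 9.83 × 0.106)) = 0.923 s.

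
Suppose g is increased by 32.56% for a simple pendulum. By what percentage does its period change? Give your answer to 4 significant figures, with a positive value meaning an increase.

-13.15%

T ∝ 1/√g, so T'/T = 1/√(1.3256) = 0.86855.
Percentage change in T = (0.86855 − 1) × 100% = -13.15%.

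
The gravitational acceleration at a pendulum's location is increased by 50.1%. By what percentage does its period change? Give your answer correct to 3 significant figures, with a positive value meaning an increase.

-18.4%

T ∝ 1/√g, so T'/T = 1/√(1.501) = 0.8162.
Percentage change in T = (0.8162 − 1) × 100% = -18.4%.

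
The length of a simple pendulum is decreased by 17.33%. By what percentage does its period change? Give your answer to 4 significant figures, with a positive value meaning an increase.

T ∝ √L, so T'/T = √(0.82670) = 0.90923.
Percentage change in T = (0.90923 − 1) × 100% = -9.077%.

-9.077%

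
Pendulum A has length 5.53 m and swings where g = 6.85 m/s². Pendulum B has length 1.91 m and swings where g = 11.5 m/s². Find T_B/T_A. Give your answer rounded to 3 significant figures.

T = 2π√(L/g), so T_B/T_A = √((L_B/g_B)/(L_A/g_A)) = √((1.91/11.5)/(5.53/6.85)) = 0.454.

0.454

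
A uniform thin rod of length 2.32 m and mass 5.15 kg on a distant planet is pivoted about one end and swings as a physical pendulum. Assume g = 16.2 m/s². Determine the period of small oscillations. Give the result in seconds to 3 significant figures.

For a physical pendulum T = 2π√(I/(mgd)), with d = 1.160 m from pivot to centre of mass.
I_cm = mL²/12 = 5.15 × 2.32²/12 = 2.310 kg·m²; I = I_cm + md² = 2.310 + 5.15 × 1.160² = 9.240 kg·m².
T = 2π√(9.240/(5.15 × 16.2 × 1.160)) = 1.94 s.

1.94 s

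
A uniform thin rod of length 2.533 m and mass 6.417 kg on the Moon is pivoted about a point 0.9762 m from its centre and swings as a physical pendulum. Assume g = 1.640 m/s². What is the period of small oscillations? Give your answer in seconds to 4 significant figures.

For a physical pendulum T = 2π√(I/(mgd)), with d = 0.97620 m from pivot to centre of mass.
I_cm = mL²/12 = 6.417 × 2.533²/12 = 3.4310 kg·m²; I = I_cm + md² = 3.4310 + 6.417 × 0.97620² = 9.5462 kg·m².
T = 2π√(9.5462/(6.417 × 1.640 × 0.97620)) = 6.057 s.

6.057 s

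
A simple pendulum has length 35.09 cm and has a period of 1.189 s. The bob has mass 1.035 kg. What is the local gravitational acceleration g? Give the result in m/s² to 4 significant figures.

From T = 2π√(L/g), g = 4π²L/T² = 4π² × 0.3509/1.1890² = 9.799 m/s².

9.799 m/s²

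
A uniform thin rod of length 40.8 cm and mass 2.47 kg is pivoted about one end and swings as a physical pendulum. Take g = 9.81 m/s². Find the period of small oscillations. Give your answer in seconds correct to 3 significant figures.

1.05 s

For a physical pendulum T = 2π√(I/(mgd)), with d = 0.2040 m from pivot to centre of mass.
I_cm = mL²/12 = 2.47 × 0.408²/12 = 0.03426 kg·m²; I = I_cm + md² = 0.03426 + 2.47 × 0.2040² = 0.1371 kg·m².
T = 2π√(0.1371/(2.47 × 9.81 × 0.2040)) = 1.05 s.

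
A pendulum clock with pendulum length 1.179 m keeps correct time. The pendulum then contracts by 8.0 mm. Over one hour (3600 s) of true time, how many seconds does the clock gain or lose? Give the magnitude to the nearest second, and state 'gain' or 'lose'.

gain 12 s

T ∝ √L, so T'/T = √(1.17100/1.179) = 0.996602.
In 3600 s of true time the clock registers 3600/0.996602 = 3612.3 s, so it gains 12 s.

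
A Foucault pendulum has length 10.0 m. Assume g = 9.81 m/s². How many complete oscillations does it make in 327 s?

51

T = 2π√(L/g) = 2π√(10.0/9.81) = 6.344 s.
Number of complete oscillations = ⌊327/6.344⌋ = ⌊51.55⌋ = 51.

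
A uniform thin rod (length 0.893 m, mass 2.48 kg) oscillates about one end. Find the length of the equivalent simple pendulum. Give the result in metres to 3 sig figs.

The equivalent simple-pendulum length is L_eq = I/(md), where I is about the pivot and d = 0.4465 m.
I_cm = (1/12)mL² = 0.1648 kg·m², so I = I_cm + md² = 0.1648 + 0.4944 = 0.6592 kg·m².
L_eq = 0.6592/(2.48 × 0.4465) = 0.595 m.

0.595 m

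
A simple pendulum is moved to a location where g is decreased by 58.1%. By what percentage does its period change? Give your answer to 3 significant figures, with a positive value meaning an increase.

T ∝ 1/√g, so T'/T = 1/√(0.4190) = 1.545.
Percentage change in T = (1.545 − 1) × 100% = 54.5%.

54.5%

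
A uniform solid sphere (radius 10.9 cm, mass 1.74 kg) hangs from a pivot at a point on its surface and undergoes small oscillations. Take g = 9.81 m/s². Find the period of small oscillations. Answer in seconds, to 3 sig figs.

0.784 s

I_cm = (2/5)mr² = 0.008269 kg·m². The pivot is at distance d = 0.109 m from the centre of mass.
By the parallel-axis theorem, I = I_cm + md² = 0.008269 + 0.02067 = 0.02894 kg·m².
T = 2π√(I/(mgd)) = 2π√(0.02894/(1.74 × 9.81 × 0.109)) = 0.784 s.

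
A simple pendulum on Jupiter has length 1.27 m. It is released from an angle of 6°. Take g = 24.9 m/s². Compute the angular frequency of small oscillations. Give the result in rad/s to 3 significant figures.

ω = √(g/L) = √(24.9/1.27) = 4.43 rad/s.

4.43 rad/s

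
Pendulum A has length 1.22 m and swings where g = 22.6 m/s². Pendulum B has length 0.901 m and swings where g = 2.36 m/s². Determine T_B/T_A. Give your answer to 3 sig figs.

2.66

T = 2π√(L/g), so T_B/T_A = √((L_B/g_B)/(L_A/g_A)) = √((0.901/2.36)/(1.22/22.6)) = 2.66.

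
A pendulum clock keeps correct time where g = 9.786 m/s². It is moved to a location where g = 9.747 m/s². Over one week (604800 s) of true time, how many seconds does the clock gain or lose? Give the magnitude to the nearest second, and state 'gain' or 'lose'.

The clock's period scales as T ∝ 1/√g, so T'/T = √(9.786/9.747) = 1.00200.
In 604800 s of true time the clock registers 604800/1.00200 = 603593.6 s, so it loses 1206 s.

lose 1206 s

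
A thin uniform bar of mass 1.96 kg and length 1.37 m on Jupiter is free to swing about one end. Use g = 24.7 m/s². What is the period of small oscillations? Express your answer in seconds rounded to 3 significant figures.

For a physical pendulum T = 2π√(I/(mgd)), with d = 0.6850 m from pivot to centre of mass.
I_cm = mL²/12 = 1.96 × 1.37²/12 = 0.3066 kg·m²; I = I_cm + md² = 0.3066 + 1.96 × 0.6850² = 1.226 kg·m².
T = 2π√(1.226/(1.96 × 24.7 × 0.6850)) = 1.21 s.

1.21 s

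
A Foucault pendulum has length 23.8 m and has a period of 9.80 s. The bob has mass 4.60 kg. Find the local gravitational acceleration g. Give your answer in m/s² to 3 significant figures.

9.78 m/s²

From T = 2π√(L/g), g = 4π²L/T² = 4π² × 23.8/9.800² = 9.78 m/s².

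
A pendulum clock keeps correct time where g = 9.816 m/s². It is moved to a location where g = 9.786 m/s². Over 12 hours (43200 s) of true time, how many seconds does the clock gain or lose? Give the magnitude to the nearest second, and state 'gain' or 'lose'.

The clock's period scales as T ∝ 1/√g, so T'/T = √(9.816/9.786) = 1.00153.
In 43200 s of true time the clock registers 43200/1.00153 = 43133.9 s, so it loses 66 s.

lose 66 s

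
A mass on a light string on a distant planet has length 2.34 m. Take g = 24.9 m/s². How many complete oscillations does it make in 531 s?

T = 2π√(L/g) = 2π√(2.34/24.9) = 1.926 s.
Number of complete oscillations = ⌊531/1.926⌋ = ⌊275.7⌋ = 275.

275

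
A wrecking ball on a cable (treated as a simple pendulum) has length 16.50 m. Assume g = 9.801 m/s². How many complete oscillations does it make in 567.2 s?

T = 2π√(L/g) = 2π√(16.50/9.801) = 8.1524 s.
Number of complete oscillations = ⌊567.2/8.1524⌋ = ⌊69.574⌋ = 69.

69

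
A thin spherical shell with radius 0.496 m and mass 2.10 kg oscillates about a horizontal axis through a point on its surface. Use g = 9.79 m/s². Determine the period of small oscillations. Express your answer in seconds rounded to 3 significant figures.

I_cm = (2/3)mr² = 0.3444 kg·m². The pivot is at distance d = 0.496 m from the centre of mass.
By the parallel-axis theorem, I = I_cm + md² = 0.3444 + 0.5166 = 0.8611 kg·m².
T = 2π√(I/(mgd)) = 2π√(0.8611/(2.10 × 9.79 × 0.496)) = 1.83 s.

1.83 s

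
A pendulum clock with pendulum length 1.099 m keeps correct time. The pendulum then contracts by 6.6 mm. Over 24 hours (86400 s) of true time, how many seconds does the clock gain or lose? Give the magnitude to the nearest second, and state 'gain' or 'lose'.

T ∝ √L, so T'/T = √(1.09240/1.099) = 0.996993.
In 86400 s of true time the clock registers 86400/0.996993 = 86660.6 s, so it gains 261 s.

gain 261 s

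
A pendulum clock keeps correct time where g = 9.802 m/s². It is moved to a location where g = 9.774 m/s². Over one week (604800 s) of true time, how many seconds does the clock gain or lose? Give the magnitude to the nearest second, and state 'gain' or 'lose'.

The clock's period scales as T ∝ 1/√g, so T'/T = √(9.802/9.774) = 1.00143.
In 604800 s of true time the clock registers 604800/1.00143 = 603935.6 s, so it loses 864 s.

lose 864 s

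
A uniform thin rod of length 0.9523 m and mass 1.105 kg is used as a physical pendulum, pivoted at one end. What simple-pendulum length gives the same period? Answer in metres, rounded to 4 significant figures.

The equivalent simple-pendulum length is L_eq = I/(md), where I is about the pivot and d = 0.47615 m.
I_cm = (1/12)mL² = 0.083508 kg·m², so I = I_cm + md² = 0.083508 + 0.25052 = 0.33403 kg·m².
L_eq = 0.33403/(1.105 × 0.47615) = 0.6349 m.

0.6349 m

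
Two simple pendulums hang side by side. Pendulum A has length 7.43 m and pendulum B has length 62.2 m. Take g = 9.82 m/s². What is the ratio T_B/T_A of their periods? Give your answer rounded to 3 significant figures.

2.89

T ∝ √L, so T_B/T_A = √(L_B/L_A) = √(62.2/7.43) = 2.89.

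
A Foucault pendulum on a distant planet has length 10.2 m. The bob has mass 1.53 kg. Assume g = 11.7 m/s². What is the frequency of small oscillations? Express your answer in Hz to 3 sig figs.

T = 2π√(L/g) = 2π√(10.2/11.7) = 5.867 s, so f = 1/T = 0.170 Hz.

0.170 Hz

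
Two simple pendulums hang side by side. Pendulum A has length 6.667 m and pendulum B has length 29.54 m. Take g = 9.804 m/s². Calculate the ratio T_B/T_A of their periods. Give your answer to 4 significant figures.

T ∝ √L, so T_B/T_A = √(L_B/L_A) = √(29.54/6.667) = 2.105.

2.105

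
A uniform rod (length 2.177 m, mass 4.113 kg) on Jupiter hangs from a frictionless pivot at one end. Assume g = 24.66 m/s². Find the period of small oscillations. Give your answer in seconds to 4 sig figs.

For a physical pendulum T = 2π√(I/(mgd)), with d = 1.0885 m from pivot to centre of mass.
I_cm = mL²/12 = 4.113 × 2.177²/12 = 1.6244 kg·m²; I = I_cm + md² = 1.6244 + 4.113 × 1.0885² = 6.4976 kg·m².
T = 2π√(6.4976/(4.113 × 24.66 × 1.0885)) = 1.524 s.

1.524 s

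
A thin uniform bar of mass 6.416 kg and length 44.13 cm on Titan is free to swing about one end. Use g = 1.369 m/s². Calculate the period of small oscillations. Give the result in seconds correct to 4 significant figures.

2.913 s

For a physical pendulum T = 2π√(I/(mgd)), with d = 0.22065 m from pivot to centre of mass.
I_cm = mL²/12 = 6.416 × 0.4413²/12 = 0.10412 kg·m²; I = I_cm + md² = 0.10412 + 6.416 × 0.22065² = 0.41650 kg·m².
T = 2π√(0.41650/(6.416 × 1.369 × 0.22065)) = 2.913 s.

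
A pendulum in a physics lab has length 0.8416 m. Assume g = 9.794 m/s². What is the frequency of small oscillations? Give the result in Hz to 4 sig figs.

0.5429 Hz

T = 2π√(L/g) = 2π√(0.8416/9.794) = 1.8418 s, so f = 1/T = 0.5429 Hz.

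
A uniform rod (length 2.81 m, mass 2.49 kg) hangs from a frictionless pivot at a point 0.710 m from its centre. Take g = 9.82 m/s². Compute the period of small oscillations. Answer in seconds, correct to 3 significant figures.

2.57 s

For a physical pendulum T = 2π√(I/(mgd)), with d = 0.7100 m from pivot to centre of mass.
I_cm = mL²/12 = 2.49 × 2.81²/12 = 1.638 kg·m²; I = I_cm + md² = 1.638 + 2.49 × 0.7100² = 2.894 kg·m².
T = 2π√(2.894/(2.49 × 9.82 × 0.7100)) = 2.57 s.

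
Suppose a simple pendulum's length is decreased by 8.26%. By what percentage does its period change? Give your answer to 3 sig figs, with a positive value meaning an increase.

T ∝ √L, so T'/T = √(0.9174) = 0.9578.
Percentage change in T = (0.9578 − 1) × 100% = -4.22%.

-4.22%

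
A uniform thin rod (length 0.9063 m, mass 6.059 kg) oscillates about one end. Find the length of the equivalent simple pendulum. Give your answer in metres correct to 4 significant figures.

0.6042 m

The equivalent simple-pendulum length is L_eq = I/(md), where I is about the pivot and d = 0.45315 m.
I_cm = (1/12)mL² = 0.41473 kg·m², so I = I_cm + md² = 0.41473 + 1.2442 = 1.6589 kg·m².
L_eq = 1.6589/(6.059 × 0.45315) = 0.6042 m.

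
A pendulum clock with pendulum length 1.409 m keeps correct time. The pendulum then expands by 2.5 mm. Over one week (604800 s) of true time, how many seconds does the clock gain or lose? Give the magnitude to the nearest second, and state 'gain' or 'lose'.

T ∝ √L, so T'/T = √(1.41150/1.409) = 1.00089.
In 604800 s of true time the clock registers 604800/1.00089 = 604264.2 s, so it loses 536 s.

lose 536 s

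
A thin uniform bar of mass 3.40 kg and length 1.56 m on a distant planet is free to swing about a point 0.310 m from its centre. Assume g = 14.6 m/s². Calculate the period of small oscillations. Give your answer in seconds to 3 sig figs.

For a physical pendulum T = 2π√(I/(mgd)), with d = 0.3100 m from pivot to centre of mass.
I_cm = mL²/12 = 3.40 × 1.56²/12 = 0.6895 kg·m²; I = I_cm + md² = 0.6895 + 3.40 × 0.3100² = 1.016 kg·m².
T = 2π√(1.016/(3.40 × 14.6 × 0.3100)) = 1.61 s.

1.61 s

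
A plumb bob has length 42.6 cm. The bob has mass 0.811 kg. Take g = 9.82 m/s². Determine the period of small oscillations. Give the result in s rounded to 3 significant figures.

1.31 s

T = 2π√(L/g) = 2π√(0.426/9.82) = 2π × 0.2083 = 1.31 s.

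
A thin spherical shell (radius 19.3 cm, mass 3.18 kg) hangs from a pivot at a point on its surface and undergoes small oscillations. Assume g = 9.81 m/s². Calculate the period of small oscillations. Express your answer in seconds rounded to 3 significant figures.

I_cm = (2/3)mr² = 0.07897 kg·m². The pivot is at distance d = 0.193 m from the centre of mass.
By the parallel-axis theorem, I = I_cm + md² = 0.07897 + 0.1185 = 0.1974 kg·m².
T = 2π√(I/(mgd)) = 2π√(0.1974/(3.18 × 9.81 × 0.193)) = 1.14 s.

1.14 s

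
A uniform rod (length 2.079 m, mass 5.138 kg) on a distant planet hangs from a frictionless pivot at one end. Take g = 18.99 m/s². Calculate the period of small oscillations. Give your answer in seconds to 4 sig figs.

For a physical pendulum T = 2π√(I/(mgd)), with d = 1.0395 m from pivot to centre of mass.
I_cm = mL²/12 = 5.138 × 2.079²/12 = 1.8506 kg·m²; I = I_cm + md² = 1.8506 + 5.138 × 1.0395² = 7.4026 kg·m².
T = 2π√(7.4026/(5.138 × 18.99 × 1.0395)) = 1.697 s.

1.697 s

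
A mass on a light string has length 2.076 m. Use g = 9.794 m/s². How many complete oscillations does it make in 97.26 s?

33

T = 2π√(L/g) = 2π√(2.076/9.794) = 2.8928 s.
Number of complete oscillations = ⌊97.26/2.8928⌋ = ⌊33.622⌋ = 33.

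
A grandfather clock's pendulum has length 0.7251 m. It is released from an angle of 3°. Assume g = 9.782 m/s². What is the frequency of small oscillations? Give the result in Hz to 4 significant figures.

T = 2π√(L/g) = 2π√(0.7251/9.782) = 1.7107 s, so f = 1/T = 0.5846 Hz.

0.5846 Hz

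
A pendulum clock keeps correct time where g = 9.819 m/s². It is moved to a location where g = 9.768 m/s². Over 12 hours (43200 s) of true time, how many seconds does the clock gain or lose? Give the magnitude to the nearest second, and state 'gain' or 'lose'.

lose 112 s

The clock's period scales as T ∝ 1/√g, so T'/T = √(9.819/9.768) = 1.00261.
In 43200 s of true time the clock registers 43200/1.00261 = 43087.7 s, so it loses 112 s.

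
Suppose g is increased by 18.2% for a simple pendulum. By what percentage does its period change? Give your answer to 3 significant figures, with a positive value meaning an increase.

T ∝ 1/√g, so T'/T = 1/√(1.182) = 0.9198.
Percentage change in T = (0.9198 − 1) × 100% = -8.02%.

-8.02%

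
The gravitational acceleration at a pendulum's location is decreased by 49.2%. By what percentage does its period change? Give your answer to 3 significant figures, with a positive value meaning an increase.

40.3%

T ∝ 1/√g, so T'/T = 1/√(0.5080) = 1.403.
Percentage change in T = (1.403 − 1) × 100% = 40.3%.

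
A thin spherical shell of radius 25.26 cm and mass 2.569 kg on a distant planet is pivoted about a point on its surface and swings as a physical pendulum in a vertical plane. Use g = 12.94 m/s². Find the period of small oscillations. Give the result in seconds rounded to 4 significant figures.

1.133 s

I_cm = (2/3)mr² = 0.10928 kg·m². The pivot is at distance d = 0.2526 m from the centre of mass.
By the parallel-axis theorem, I = I_cm + md² = 0.10928 + 0.16392 = 0.27320 kg·m².
T = 2π√(I/(mgd)) = 2π√(0.27320/(2.569 × 12.94 × 0.2526)) = 1.133 s.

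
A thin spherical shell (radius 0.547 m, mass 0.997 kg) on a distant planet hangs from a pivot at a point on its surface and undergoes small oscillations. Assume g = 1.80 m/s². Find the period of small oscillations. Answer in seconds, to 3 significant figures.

I_cm = (2/3)mr² = 0.1989 kg·m². The pivot is at distance d = 0.547 m from the centre of mass.
By the parallel-axis theorem, I = I_cm + md² = 0.1989 + 0.2983 = 0.4972 kg·m².
T = 2π√(I/(mgd)) = 2π√(0.4972/(0.997 × 1.80 × 0.547)) = 4.47 s.

4.47 s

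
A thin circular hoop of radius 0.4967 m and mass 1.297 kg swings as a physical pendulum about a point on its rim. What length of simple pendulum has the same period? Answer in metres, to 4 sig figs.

0.9934 m

The equivalent simple-pendulum length is L_eq = I/(md), where I is about the pivot and d = 0.49670 m.
I_cm = mR² = 0.31998 kg·m², so I = I_cm + md² = 0.31998 + 0.31998 = 0.63997 kg·m².
L_eq = 0.63997/(1.297 × 0.49670) = 0.9934 m.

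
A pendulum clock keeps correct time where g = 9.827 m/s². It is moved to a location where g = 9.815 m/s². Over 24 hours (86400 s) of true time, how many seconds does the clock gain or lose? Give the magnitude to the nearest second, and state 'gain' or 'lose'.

lose 53 s

The clock's period scales as T ∝ 1/√g, so T'/T = √(9.827/9.815) = 1.00061.
In 86400 s of true time the clock registers 86400/1.00061 = 86347.2 s, so it loses 53 s.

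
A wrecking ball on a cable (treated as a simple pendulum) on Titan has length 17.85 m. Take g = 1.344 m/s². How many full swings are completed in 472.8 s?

T = 2π√(L/g) = 2π√(17.85/1.344) = 22.898 s.
Number of complete oscillations = ⌊472.8/22.898⌋ = ⌊20.648⌋ = 20.

20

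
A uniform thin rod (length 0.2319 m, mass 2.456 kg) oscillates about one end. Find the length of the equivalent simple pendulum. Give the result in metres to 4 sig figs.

The equivalent simple-pendulum length is L_eq = I/(md), where I is about the pivot and d = 0.11595 m.
I_cm = (1/12)mL² = 0.011006 kg·m², so I = I_cm + md² = 0.011006 + 0.033019 = 0.044026 kg·m².
L_eq = 0.044026/(2.456 × 0.11595) = 0.1546 m.

0.1546 m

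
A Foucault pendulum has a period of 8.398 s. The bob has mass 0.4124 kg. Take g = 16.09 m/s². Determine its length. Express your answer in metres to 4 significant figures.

From T = 2π√(L/g), L = gT²/(4π²) = 16.09 × 8.3980²/(4π²) = 28.74 m.

28.74 m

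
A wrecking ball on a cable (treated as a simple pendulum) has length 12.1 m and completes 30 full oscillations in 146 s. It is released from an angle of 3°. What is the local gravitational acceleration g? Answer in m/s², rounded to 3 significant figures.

20.2 m/s²

T = 146/30 = 4.867 s.
From T = 2π√(L/g), g = 4π²L/T² = 4π² × 12.1/4.867² = 20.2 m/s².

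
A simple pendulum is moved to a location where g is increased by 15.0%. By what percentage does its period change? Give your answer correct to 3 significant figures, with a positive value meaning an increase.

-6.75%

T ∝ 1/√g, so T'/T = 1/√(1.150) = 0.9325.
Percentage change in T = (0.9325 − 1) × 100% = -6.75%.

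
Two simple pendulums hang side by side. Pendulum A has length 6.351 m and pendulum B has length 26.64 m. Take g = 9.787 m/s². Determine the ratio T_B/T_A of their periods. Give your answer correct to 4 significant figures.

T ∝ √L, so T_B/T_A = √(L_B/L_A) = √(26.64/6.351) = 2.048.

2.048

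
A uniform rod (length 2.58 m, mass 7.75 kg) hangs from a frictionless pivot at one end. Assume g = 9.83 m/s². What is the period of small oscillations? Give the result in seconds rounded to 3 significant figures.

For a physical pendulum T = 2π√(I/(mgd)), with d = 1.290 m from pivot to centre of mass.
I_cm = mL²/12 = 7.75 × 2.58²/12 = 4.299 kg·m²; I = I_cm + md² = 4.299 + 7.75 × 1.290² = 17.20 kg·m².
T = 2π√(17.20/(7.75 × 9.83 × 1.290)) = 2.63 s.

2.63 s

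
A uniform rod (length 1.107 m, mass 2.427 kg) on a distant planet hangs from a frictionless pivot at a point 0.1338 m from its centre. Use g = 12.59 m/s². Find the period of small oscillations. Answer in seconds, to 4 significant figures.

For a physical pendulum T = 2π√(I/(mgd)), with d = 0.13380 m from pivot to centre of mass.
I_cm = mL²/12 = 2.427 × 1.107²/12 = 0.24785 kg·m²; I = I_cm + md² = 0.24785 + 2.427 × 0.13380² = 0.29130 kg·m².
T = 2π√(0.29130/(2.427 × 12.59 × 0.13380)) = 1.677 s.

1.677 s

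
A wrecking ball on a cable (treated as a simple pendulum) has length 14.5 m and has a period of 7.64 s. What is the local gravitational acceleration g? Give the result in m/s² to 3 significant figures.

From T = 2π√(L/g), g = 4π²L/T² = 4π² × 14.5/7.640² = 9.81 m/s².

9.81 m/s²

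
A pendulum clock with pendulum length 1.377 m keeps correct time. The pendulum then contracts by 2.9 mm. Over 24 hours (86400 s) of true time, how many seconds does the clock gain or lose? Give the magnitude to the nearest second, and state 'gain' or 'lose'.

gain 91 s

T ∝ √L, so T'/T = √(1.37410/1.377) = 0.998946.
In 86400 s of true time the clock registers 86400/0.998946 = 86491.1 s, so it gains 91 s.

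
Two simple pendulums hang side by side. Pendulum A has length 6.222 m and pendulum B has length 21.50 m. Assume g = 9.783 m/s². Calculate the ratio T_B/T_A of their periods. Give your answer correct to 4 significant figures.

T ∝ √L, so T_B/T_A = √(L_B/L_A) = √(21.50/6.222) = 1.859.

1.859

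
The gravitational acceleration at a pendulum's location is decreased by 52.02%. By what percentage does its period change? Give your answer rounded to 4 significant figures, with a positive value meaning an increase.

44.37%

T ∝ 1/√g, so T'/T = 1/√(0.47980) = 1.4437.
Percentage change in T = (1.4437 − 1) × 100% = 44.37%.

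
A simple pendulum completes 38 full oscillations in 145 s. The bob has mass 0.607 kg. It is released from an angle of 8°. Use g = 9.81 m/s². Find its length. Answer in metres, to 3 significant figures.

T = 145/38 = 3.816 s.
From T = 2π√(L/g), L = gT²/(4π²) = 9.81 × 3.816²/(4π²) = 3.62 m.

3.62 m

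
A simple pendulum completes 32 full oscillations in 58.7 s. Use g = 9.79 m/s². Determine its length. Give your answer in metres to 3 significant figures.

0.834 m

T = 58.7/32 = 1.834 s.
From T = 2π√(L/g), L = gT²/(4π²) = 9.79 × 1.834²/(4π²) = 0.834 m.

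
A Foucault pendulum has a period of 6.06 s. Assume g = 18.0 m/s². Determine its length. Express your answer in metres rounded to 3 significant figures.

From T = 2π√(L/g), L = gT²/(4π²) = 18.0 × 6.060²/(4π²) = 16.7 m.

16.7 m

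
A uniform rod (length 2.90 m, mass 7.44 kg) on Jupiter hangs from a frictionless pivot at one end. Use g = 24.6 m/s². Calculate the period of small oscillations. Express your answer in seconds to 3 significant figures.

1.76 s

For a physical pendulum T = 2π√(I/(mgd)), with d = 1.450 m from pivot to centre of mass.
I_cm = mL²/12 = 7.44 × 2.90²/12 = 5.214 kg·m²; I = I_cm + md² = 5.214 + 7.44 × 1.450² = 20.86 kg·m².
T = 2π√(20.86/(7.44 × 24.6 × 1.450)) = 1.76 s.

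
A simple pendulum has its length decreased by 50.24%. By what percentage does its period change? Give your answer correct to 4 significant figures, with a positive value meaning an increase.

T ∝ √L, so T'/T = √(0.49760) = 0.70541.
Percentage change in T = (0.70541 − 1) × 100% = -29.46%.

-29.46%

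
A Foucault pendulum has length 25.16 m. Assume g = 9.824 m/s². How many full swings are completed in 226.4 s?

22

T = 2π√(L/g) = 2π√(25.16/9.824) = 10.055 s.
Number of complete oscillations = ⌊226.4/10.055⌋ = ⌊22.516⌋ = 22.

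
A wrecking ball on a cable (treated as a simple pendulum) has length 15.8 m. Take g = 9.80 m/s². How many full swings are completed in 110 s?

13

T = 2π√(L/g) = 2π√(15.8/9.80) = 7.978 s.
Number of complete oscillations = ⌊110/7.978⌋ = ⌊13.79⌋ = 13.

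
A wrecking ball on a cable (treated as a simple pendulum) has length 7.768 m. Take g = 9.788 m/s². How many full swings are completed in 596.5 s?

106

T = 2π√(L/g) = 2π√(7.768/9.788) = 5.5974 s.
Number of complete oscillations = ⌊596.5/5.5974⌋ = ⌊106.57⌋ = 106.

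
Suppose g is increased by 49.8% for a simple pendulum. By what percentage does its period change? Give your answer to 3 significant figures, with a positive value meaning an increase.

T ∝ 1/√g, so T'/T = 1/√(1.498) = 0.8170.
Percentage change in T = (0.8170 − 1) × 100% = -18.3%.

-18.3%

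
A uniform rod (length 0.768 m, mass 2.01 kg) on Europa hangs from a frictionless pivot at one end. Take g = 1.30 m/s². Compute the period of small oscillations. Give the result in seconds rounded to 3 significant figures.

For a physical pendulum T = 2π√(I/(mgd)), with d = 0.3840 m from pivot to centre of mass.
I_cm = mL²/12 = 2.01 × 0.768²/12 = 0.09880 kg·m²; I = I_cm + md² = 0.09880 + 2.01 × 0.3840² = 0.3952 kg·m².
T = 2π√(0.3952/(2.01 × 1.30 × 0.3840)) = 3.94 s.

3.94 s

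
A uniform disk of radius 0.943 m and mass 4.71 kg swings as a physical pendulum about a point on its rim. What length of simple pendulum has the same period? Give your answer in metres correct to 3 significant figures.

1.41 m

The equivalent simple-pendulum length is L_eq = I/(md), where I is about the pivot and d = 0.9430 m.
I_cm = ½mR² = 2.094 kg·m², so I = I_cm + md² = 2.094 + 4.188 = 6.283 kg·m².
L_eq = 6.283/(4.71 × 0.9430) = 1.41 m.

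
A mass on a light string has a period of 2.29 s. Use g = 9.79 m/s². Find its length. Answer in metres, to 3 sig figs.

From T = 2π√(L/g), L = gT²/(4π²) = 9.79 × 2.290²/(4π²) = 1.30 m.

1.30 m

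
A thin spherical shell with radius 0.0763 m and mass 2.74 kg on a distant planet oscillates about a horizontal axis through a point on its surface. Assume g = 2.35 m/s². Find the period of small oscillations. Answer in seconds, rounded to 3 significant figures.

I_cm = (2/3)mr² = 0.01063 kg·m². The pivot is at distance d = 0.0763 m from the centre of mass.
By the parallel-axis theorem, I = I_cm + md² = 0.01063 + 0.01595 = 0.02659 kg·m².
T = 2π√(I/(mgd)) = 2π√(0.02659/(2.74 × 2.35 × 0.0763)) = 1.46 s.

1.46 s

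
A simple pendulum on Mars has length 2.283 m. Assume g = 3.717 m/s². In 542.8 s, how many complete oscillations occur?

110

T = 2π√(L/g) = 2π√(2.283/3.717) = 4.9242 s.
Number of complete oscillations = ⌊542.8/4.9242⌋ = ⌊110.23⌋ = 110.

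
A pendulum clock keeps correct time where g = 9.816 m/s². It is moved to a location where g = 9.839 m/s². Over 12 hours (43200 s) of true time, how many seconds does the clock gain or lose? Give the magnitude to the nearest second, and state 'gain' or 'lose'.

The clock's period scales as T ∝ 1/√g, so T'/T = √(9.816/9.839) = 0.998830.
In 43200 s of true time the clock registers 43200/0.998830 = 43250.6 s, so it gains 51 s.

gain 51 s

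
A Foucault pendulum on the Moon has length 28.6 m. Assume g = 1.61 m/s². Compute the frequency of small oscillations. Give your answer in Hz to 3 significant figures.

0.0378 Hz

T = 2π√(L/g) = 2π√(28.6/1.61) = 26.48 s, so f = 1/T = 0.0378 Hz.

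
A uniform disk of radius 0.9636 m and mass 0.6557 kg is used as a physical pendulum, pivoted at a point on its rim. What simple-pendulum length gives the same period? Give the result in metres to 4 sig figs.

The equivalent simple-pendulum length is L_eq = I/(md), where I is about the pivot and d = 0.96360 m.
I_cm = ½mR² = 0.30442 kg·m², so I = I_cm + md² = 0.30442 + 0.60883 = 0.91325 kg·m².
L_eq = 0.91325/(0.6557 × 0.96360) = 1.445 m.

1.445 m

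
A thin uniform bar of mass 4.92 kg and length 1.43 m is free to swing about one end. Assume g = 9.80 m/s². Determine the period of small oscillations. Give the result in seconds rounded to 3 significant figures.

For a physical pendulum T = 2π√(I/(mgd)), with d = 0.7150 m from pivot to centre of mass.
I_cm = mL²/12 = 4.92 × 1.43²/12 = 0.8384 kg·m²; I = I_cm + md² = 0.8384 + 4.92 × 0.7150² = 3.354 kg·m².
T = 2π√(3.354/(4.92 × 9.80 × 0.7150)) = 1.96 s.

1.96 s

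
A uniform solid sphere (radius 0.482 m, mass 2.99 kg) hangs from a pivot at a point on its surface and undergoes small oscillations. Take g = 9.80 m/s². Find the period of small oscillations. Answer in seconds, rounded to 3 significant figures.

I_cm = (2/5)mr² = 0.2779 kg·m². The pivot is at distance d = 0.482 m from the centre of mass.
By the parallel-axis theorem, I = I_cm + md² = 0.2779 + 0.6946 = 0.9725 kg·m².
T = 2π√(I/(mgd)) = 2π√(0.9725/(2.99 × 9.80 × 0.482)) = 1.65 s.

1.65 s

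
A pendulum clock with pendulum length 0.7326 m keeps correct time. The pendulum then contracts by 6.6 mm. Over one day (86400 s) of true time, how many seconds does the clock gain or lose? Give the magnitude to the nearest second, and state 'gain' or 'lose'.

gain 392 s

T ∝ √L, so T'/T = √(0.72600/0.7326) = 0.995485.
In 86400 s of true time the clock registers 86400/0.995485 = 86791.8 s, so it gains 392 s.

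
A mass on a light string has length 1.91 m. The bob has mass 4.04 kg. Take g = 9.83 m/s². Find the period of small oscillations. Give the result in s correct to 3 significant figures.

T = 2π√(L/g) = 2π√(1.91/9.83) = 2π × 0.4408 = 2.77 s.

2.77 s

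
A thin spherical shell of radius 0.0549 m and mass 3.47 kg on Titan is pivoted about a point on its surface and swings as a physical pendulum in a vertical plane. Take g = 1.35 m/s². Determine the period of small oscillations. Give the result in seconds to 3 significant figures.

I_cm = (2/3)mr² = 0.006972 kg·m². The pivot is at distance d = 0.0549 m from the centre of mass.
By the parallel-axis theorem, I = I_cm + md² = 0.006972 + 0.01046 = 0.01743 kg·m².
T = 2π√(I/(mgd)) = 2π√(0.01743/(3.47 × 1.35 × 0.0549)) = 1.64 s.

1.64 s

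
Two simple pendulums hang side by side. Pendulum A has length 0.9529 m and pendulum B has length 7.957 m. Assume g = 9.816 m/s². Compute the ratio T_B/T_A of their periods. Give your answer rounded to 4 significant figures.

2.890

T ∝ √L, so T_B/T_A = √(L_B/L_A) = √(7.957/0.9529) = 2.890.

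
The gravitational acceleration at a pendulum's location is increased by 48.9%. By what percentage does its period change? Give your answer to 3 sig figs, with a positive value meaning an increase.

-18.0%

T ∝ 1/√g, so T'/T = 1/√(1.489) = 0.8195.
Percentage change in T = (0.8195 − 1) × 100% = -18.0%.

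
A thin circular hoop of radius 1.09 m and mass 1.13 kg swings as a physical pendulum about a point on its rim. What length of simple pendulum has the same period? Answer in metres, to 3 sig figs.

2.18 m

The equivalent simple-pendulum length is L_eq = I/(md), where I is about the pivot and d = 1.090 m.
I_cm = mR² = 1.343 kg·m², so I = I_cm + md² = 1.343 + 1.343 = 2.685 kg·m².
L_eq = 2.685/(1.13 × 1.090) = 2.18 m.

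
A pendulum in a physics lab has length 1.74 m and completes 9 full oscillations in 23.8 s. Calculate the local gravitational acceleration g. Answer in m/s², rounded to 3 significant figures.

T = 23.8/9 = 2.644 s.
From T = 2π√(L/g), g = 4π²L/T² = 4π² × 1.74/2.644² = 9.82 m/s².

9.82 m/s²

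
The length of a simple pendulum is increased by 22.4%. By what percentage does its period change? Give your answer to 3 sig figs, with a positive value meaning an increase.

10.6%

T ∝ √L, so T'/T = √(1.224) = 1.106.
Percentage change in T = (1.106 − 1) × 100% = 10.6%.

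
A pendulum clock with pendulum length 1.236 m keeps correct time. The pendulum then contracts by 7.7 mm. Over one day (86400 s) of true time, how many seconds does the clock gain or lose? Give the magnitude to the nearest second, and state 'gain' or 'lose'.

T ∝ √L, so T'/T = √(1.22830/1.236) = 0.996880.
In 86400 s of true time the clock registers 86400/0.996880 = 86670.4 s, so it gains 270 s.

gain 270 s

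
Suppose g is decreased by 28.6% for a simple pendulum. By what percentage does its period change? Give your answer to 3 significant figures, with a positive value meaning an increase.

18.3%

T ∝ 1/√g, so T'/T = 1/√(0.7140) = 1.183.
Percentage change in T = (1.183 − 1) × 100% = 18.3%.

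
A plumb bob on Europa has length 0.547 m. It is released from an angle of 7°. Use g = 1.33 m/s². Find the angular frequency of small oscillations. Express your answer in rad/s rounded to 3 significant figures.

1.56 rad/s

ω = √(g/L) = √(1.33/0.547) = 1.56 rad/s.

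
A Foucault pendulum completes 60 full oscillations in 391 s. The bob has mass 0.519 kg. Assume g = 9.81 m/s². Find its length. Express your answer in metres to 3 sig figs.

10.6 m

T = 391/60 = 6.517 s.
From T = 2π√(L/g), L = gT²/(4π²) = 9.81 × 6.517²/(4π²) = 10.6 m.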